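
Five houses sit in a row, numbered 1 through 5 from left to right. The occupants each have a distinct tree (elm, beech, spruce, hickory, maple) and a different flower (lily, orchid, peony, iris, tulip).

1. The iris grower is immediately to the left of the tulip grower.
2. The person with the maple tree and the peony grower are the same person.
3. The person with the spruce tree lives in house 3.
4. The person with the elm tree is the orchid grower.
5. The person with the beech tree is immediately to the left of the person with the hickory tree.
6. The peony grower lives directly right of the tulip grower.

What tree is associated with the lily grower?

beech

Clue 3 places the person with the spruce tree in house 3.
The person with the beech tree is narrowed to house 1 or 4; consider each.
Placing it in house 4 leads to a contradiction, so it's in house 1.
From clue 5, the person with the hickory tree must be in house 2.
That leaves lily as the flower for house 1.
That leaves iris as the flower for house 2.
That leaves tulip as the flower for house 3.
Clue 6 places the peony grower in house 4.
That leaves orchid as the flower for house 5.
The person with the maple tree is in house 4 (clue 2).
The person with the elm tree is in house 5 (clue 4).
So: house 1 = beech/lily, house 2 = hickory/iris, house 3 = spruce/tulip, house 4 = maple/peony, house 5 = elm/orchid.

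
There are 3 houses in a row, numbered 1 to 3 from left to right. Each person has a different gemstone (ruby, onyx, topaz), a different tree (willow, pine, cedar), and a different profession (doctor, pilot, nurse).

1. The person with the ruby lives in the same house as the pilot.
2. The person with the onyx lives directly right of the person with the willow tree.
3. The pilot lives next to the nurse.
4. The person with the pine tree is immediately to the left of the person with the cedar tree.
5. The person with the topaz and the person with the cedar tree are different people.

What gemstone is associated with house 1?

That leaves cedar as the tree for house 3.
From clue 4, the person with the pine tree must be in house 2.
The only tree still possible for house 1 is willow.
Clue 2: the person with the onyx is in house 2.
So house 1 gets topaz for gemstone.
So house 3 gets ruby for gemstone.
From clue 1, the pilot must be in house 3.
By clue 3, the nurse is in house 2.
House 1 profession: only doctor fits.
So: house 1 = topaz/willow/doctor, house 2 = onyx/pine/nurse, house 3 = ruby/cedar/pilot.

topaz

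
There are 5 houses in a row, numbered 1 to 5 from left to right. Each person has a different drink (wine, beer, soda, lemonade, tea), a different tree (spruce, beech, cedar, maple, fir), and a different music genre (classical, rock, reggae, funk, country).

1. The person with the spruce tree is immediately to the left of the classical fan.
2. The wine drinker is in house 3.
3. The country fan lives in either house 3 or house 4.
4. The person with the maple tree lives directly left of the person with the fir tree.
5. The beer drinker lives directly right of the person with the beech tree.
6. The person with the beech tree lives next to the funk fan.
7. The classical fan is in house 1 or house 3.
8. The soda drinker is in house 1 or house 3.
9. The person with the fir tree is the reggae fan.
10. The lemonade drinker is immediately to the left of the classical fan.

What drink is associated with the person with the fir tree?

The wine drinker is in house 3 (clue 2).
Clue 7: the classical fan is in house 3.
Clue 10: the lemonade drinker is in house 2.
House 1's drink must be soda (nothing else left).
House 4 music genre: only country fits.
Clue 1: the person with the spruce tree is in house 2.
House 5 tree: only fir fits.
House 1's music genre must be rock (nothing else left).
By clue 4, the person with the maple tree is in house 4.
Clue 9: the reggae fan is in house 5.
The only tree still possible for house 1 is cedar.
House 3's tree must be beech (nothing else left).
So house 2 gets funk for music genre.
Clue 5 places the beer drinker in house 4.
So house 5 gets tea for drink.
So: house 1 = soda/cedar/rock, house 2 = lemonade/spruce/funk, house 3 = wine/beech/classical, house 4 = beer/maple/country, house 5 = tea/fir/reggae.

tea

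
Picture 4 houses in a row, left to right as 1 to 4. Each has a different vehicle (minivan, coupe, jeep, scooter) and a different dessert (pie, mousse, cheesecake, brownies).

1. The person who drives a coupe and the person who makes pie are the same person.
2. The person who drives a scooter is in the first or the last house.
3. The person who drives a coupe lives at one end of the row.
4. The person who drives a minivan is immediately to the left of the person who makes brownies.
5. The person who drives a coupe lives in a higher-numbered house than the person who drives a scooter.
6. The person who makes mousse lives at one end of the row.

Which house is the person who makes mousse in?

1

From clue 5, the person who drives a coupe must be in house 4.
From clue 5, the person who drives a scooter must be in house 1.
Clue 1: the person who makes pie is in house 4.
That leaves mousse as the dessert for house 1.
So house 2 gets cheesecake for dessert.
That leaves brownies as the dessert for house 3.
Clue 4 places the person who drives a minivan in house 2.
House 3 vehicle: only jeep fits.
So: house 1 = scooter/mousse, house 2 = minivan/cheesecake, house 3 = jeep/brownies, house 4 = coupe/pie.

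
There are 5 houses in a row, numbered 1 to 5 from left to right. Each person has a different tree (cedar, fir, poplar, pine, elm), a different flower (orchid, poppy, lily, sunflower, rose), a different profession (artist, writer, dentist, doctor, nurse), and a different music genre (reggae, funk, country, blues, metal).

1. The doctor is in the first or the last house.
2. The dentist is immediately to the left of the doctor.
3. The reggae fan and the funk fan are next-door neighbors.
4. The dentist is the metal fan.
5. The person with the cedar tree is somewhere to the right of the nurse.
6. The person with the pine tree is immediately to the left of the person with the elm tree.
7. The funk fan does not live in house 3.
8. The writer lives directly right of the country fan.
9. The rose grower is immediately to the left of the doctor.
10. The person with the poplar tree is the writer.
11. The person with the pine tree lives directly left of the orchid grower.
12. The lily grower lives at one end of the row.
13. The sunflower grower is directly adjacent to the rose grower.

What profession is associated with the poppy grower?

The dentist is in house 4 (clue 2).
The doctor is in house 5 (clue 2).
From clue 4, the metal fan must be in house 4.
From clue 9, the rose grower must be in house 4.
The only music genre still possible for house 5 is blues.
House 3 music genre: only reggae fits.
Clue 3: the funk fan is in house 2.
House 1 music genre: only country fits.
Clue 8 places the writer in house 2.
Clue 10: the person with the poplar tree is in house 2.
Clue 6: the person with the pine tree is in house 4.
From clue 6, the person with the elm tree must be in house 5.
The orchid grower is in house 5 (clue 11).
So house 1 gets fir for tree.
House 3 tree: only cedar fits.
That leaves lily as the flower for house 1.
That leaves poppy as the flower for house 2.
That leaves sunflower as the flower for house 3.
Clue 5 places the nurse in house 1.
That leaves artist as the profession for house 3.
So: house 1 = fir/lily/nurse/country, house 2 = poplar/poppy/writer/funk, house 3 = cedar/sunflower/artist/reggae, house 4 = pine/rose/dentist/metal, house 5 = elm/orchid/doctor/blues.

writer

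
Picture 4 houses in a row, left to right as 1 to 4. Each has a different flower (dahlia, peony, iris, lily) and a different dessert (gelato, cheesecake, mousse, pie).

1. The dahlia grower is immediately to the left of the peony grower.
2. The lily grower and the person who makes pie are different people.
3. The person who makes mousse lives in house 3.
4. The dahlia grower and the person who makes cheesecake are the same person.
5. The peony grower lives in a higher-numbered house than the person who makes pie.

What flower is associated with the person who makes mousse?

peony

From clue 3, the person who makes mousse must be in house 3.
So house 4 gets gelato for dessert.
The dahlia grower is narrowed to house 1 or 2; consider each.
Placing it in house 1 leads to a contradiction, so it's in house 2.
The peony grower is in house 3 (clue 1).
Clue 4 places the person who makes cheesecake in house 2.
The only dessert still possible for house 1 is pie.
The lily grower is in house 4 (clue 2).
House 1 flower: only iris fits.
So: house 1 = iris/pie, house 2 = dahlia/cheesecake, house 3 = peony/mousse, house 4 = lily/gelato.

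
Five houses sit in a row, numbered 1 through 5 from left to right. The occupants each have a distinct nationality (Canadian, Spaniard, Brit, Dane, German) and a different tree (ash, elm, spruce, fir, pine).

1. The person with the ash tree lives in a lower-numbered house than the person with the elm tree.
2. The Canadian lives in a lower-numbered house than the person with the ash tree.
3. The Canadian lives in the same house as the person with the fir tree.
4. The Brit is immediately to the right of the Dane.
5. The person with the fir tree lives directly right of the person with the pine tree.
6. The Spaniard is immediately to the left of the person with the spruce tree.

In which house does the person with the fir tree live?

2

House 1's tree must be pine (nothing else left).
The person with the fir tree is in house 2 (clue 5).
Clue 3: the Canadian is in house 2.
So house 1 gets German for nationality.
House 5's nationality must be Brit (nothing else left).
House 3's tree must be ash (nothing else left).
Clue 4 places the Dane in house 4.
The only nationality still possible for house 3 is Spaniard.
Clue 6: the person with the spruce tree is in house 4.
The only tree still possible for house 5 is elm.
So: house 1 = German/pine, house 2 = Canadian/fir, house 3 = Spaniard/ash, house 4 = Dane/spruce, house 5 = Brit/elm.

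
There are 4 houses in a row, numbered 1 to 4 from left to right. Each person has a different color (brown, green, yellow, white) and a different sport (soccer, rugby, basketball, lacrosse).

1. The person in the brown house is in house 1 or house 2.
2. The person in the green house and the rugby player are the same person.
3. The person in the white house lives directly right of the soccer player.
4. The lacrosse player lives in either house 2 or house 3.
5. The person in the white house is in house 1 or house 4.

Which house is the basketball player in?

4

From clue 5, the person in the white house must be in house 4.
By clue 3, the soccer player is in house 3.
House 2 sport: only lacrosse fits.
House 4's sport must be basketball (nothing else left).
The person in the green house is in house 1 (clue 2).
That leaves yellow as the color for house 3.
So house 1 gets rugby for sport.
The only color still possible for house 2 is brown.
So: house 1 = green/rugby, house 2 = brown/lacrosse, house 3 = yellow/soccer, house 4 = white/basketball.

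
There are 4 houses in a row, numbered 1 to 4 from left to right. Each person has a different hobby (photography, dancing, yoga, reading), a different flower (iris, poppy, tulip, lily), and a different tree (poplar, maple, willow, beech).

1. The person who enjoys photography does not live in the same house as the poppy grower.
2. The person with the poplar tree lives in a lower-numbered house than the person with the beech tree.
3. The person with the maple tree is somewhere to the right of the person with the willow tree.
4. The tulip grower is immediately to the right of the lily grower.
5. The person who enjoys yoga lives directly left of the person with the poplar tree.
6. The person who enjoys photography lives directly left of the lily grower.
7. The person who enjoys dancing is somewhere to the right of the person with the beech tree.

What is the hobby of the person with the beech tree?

reading

So house 1 gets willow for tree.
House 4's tree must be maple (nothing else left).
Clue 2: the person with the poplar tree is in house 2.
Clue 2: the person with the beech tree is in house 3.
The person who enjoys yoga is in house 1 (clue 5).
By clue 7, the person who enjoys dancing is in house 4.
House 3's hobby must be reading (nothing else left).
From clue 6, the lily grower must be in house 3.
House 2 hobby: only photography fits.
House 2 flower: only iris fits.
The only flower still possible for house 1 is poppy.
So house 4 gets tulip for flower.
So: house 1 = yoga/poppy/willow, house 2 = photography/iris/poplar, house 3 = reading/lily/beech, house 4 = dancing/tulip/maple.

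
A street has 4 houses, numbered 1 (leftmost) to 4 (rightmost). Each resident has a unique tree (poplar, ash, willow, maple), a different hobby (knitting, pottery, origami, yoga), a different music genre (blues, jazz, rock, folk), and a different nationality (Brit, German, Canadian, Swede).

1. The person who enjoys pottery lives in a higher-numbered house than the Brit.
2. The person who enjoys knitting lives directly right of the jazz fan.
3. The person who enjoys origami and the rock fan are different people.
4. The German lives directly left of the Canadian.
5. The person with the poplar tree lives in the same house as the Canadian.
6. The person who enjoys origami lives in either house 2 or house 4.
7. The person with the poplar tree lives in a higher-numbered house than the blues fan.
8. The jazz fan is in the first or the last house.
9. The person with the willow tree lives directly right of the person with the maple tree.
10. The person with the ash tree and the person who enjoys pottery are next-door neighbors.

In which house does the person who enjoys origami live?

4

The jazz fan is in house 1 (clue 8).
The only hobby still possible for house 1 is yoga.
From clue 2, the person who enjoys knitting must be in house 2.
House 3's hobby must be pottery (nothing else left).
House 4 hobby: only origami fits.
House 1's tree must be maple (nothing else left).
House 4's music genre must be folk (nothing else left).
From clue 9, the person with the willow tree must be in house 2.
That leaves poplar as the tree for house 3.
That leaves ash as the tree for house 4.
Clue 5 places the Canadian in house 3.
By clue 7, the blues fan is in house 2.
House 3's music genre must be rock (nothing else left).
The only nationality still possible for house 4 is Swede.
That leaves Brit as the nationality for house 1.
The only nationality still possible for house 2 is German.
So: house 1 = maple/yoga/jazz/Brit, house 2 = willow/knitting/blues/German, house 3 = poplar/pottery/rock/Canadian, house 4 = ash/origami/folk/Swede.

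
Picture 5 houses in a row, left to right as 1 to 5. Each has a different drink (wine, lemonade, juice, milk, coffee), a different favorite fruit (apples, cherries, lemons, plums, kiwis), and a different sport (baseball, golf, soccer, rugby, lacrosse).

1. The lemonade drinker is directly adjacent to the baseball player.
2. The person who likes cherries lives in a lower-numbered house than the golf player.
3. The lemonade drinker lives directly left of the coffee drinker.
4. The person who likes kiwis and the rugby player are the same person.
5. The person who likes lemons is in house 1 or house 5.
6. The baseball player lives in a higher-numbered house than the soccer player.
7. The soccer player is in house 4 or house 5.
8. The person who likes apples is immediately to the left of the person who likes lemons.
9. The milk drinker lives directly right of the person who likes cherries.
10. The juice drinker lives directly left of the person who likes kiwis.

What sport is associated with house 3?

golf

Clue 7 places the soccer player in house 4.
The person who likes apples is in house 4 (clue 8).
Clue 8: the person who likes lemons is in house 5.
From clue 6, the baseball player must be in house 5.
House 1 sport: only lacrosse fits.
Clue 1: the lemonade drinker is in house 4.
By clue 3, the coffee drinker is in house 5.
The juice drinker is narrowed to house 1 or 2; consider each.
Placing it in house 2 leads to a contradiction, so it's in house 1.
Clue 10 places the person who likes kiwis in house 2.
So house 3 gets plums for favorite fruit.
Clue 4 places the rugby player in house 2.
Clue 9 places the milk drinker in house 2.
House 3 drink: only wine fits.
So house 1 gets cherries for favorite fruit.
So house 3 gets golf for sport.
So: house 1 = juice/cherries/lacrosse, house 2 = milk/kiwis/rugby, house 3 = wine/plums/golf, house 4 = lemonade/apples/soccer, house 5 = coffee/lemons/baseball.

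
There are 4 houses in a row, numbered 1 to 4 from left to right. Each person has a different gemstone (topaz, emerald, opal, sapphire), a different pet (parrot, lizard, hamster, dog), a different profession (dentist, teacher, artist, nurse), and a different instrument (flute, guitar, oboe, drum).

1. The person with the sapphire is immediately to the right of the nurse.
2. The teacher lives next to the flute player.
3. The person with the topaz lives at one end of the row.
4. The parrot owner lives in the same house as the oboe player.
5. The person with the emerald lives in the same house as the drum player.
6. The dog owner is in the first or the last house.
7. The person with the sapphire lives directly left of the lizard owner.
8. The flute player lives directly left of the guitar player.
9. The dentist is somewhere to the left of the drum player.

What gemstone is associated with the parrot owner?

topaz

The person with the sapphire is narrowed to house 2 or 3; consider each.
Placing it in house 3 leads to a contradiction, so it's in house 2.
Clue 1 places the nurse in house 1.
From clue 7, the lizard owner must be in house 3.
The person with the emerald is narrowed to house 3 or 4; consider each.
Placing it in house 3 leads to a contradiction, so it's in house 4.
From clue 5, the drum player must be in house 4.
House 3 gemstone: only opal fits.
The only gemstone still possible for house 1 is topaz.
So house 3 gets guitar for instrument.
By clue 8, the flute player is in house 2.
That leaves artist as the profession for house 4.
The only instrument still possible for house 1 is oboe.
The teacher is in house 3 (clue 2).
Clue 4 places the parrot owner in house 1.
That leaves hamster as the pet for house 2.
So house 4 gets dog for pet.
House 2 profession: only dentist fits.
So: house 1 = topaz/parrot/nurse/oboe, house 2 = sapphire/hamster/dentist/flute, house 3 = opal/lizard/teacher/guitar, house 4 = emerald/dog/artist/drum.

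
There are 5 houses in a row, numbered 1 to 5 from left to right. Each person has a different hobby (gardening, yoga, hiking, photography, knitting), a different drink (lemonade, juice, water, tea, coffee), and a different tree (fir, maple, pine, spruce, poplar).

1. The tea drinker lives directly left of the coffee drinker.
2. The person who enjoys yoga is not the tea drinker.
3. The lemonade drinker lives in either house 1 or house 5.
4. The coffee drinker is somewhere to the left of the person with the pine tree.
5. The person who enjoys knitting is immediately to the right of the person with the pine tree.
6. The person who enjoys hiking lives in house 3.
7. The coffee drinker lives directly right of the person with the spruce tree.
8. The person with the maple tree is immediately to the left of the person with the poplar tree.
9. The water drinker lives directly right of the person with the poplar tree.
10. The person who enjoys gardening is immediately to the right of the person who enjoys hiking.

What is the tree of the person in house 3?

By clue 6, the person who enjoys hiking is in house 3.
Clue 10: the person who enjoys gardening is in house 4.
House 5's hobby must be knitting (nothing else left).
The only tree still possible for house 5 is fir.
Clue 5 places the person with the pine tree in house 4.
House 3's tree must be poplar (nothing else left).
By clue 8, the person with the maple tree is in house 2.
From clue 9, the water drinker must be in house 4.
House 1's tree must be spruce (nothing else left).
From clue 7, the coffee drinker must be in house 2.
The only drink still possible for house 3 is juice.
The only drink still possible for house 5 is lemonade.
Clue 2 places the person who enjoys yoga in house 2.
House 1 hobby: only photography fits.
That leaves tea as the drink for house 1.
So: house 1 = photography/tea/spruce, house 2 = yoga/coffee/maple, house 3 = hiking/juice/poplar, house 4 = gardening/water/pine, house 5 = knitting/lemonade/fir.

poplar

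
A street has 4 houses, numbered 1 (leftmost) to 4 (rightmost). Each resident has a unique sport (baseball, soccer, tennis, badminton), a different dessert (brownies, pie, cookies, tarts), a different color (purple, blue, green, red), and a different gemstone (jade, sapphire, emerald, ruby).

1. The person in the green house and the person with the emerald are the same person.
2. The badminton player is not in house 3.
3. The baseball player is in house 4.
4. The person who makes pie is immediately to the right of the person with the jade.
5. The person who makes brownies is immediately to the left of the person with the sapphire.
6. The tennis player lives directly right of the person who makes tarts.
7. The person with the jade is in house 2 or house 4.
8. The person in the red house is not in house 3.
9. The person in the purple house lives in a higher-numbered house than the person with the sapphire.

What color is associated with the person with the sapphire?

The baseball player is in house 4 (clue 3).
From clue 7, the person with the jade must be in house 2.
House 3 gemstone: only sapphire fits.
Clue 4: the person who makes pie is in house 3.
From clue 5, the person who makes brownies must be in house 2.
By clue 9, the person in the purple house is in house 4.
House 1 dessert: only tarts fits.
The only dessert still possible for house 4 is cookies.
House 1's color must be green (nothing else left).
That leaves red as the color for house 2.
That leaves blue as the color for house 3.
By clue 1, the person with the emerald is in house 1.
The tennis player is in house 2 (clue 6).
House 1 sport: only badminton fits.
House 3 sport: only soccer fits.
That leaves ruby as the gemstone for house 4.
So: house 1 = badminton/tarts/green/emerald, house 2 = tennis/brownies/red/jade, house 3 = soccer/pie/blue/sapphire, house 4 = baseball/cookies/purple/ruby.

blue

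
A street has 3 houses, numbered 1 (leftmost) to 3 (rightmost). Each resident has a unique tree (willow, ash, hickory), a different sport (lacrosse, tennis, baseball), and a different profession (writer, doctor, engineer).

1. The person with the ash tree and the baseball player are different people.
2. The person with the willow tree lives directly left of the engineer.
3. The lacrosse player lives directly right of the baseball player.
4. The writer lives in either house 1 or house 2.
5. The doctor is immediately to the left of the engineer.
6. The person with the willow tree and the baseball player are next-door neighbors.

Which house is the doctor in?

2

House 3 profession: only engineer fits.
Clue 2 places the person with the willow tree in house 2.
Clue 5 places the doctor in house 2.
Clue 6 places the baseball player in house 1.
House 1 profession: only writer fits.
By clue 1, the person with the ash tree is in house 3.
Clue 3 places the lacrosse player in house 2.
That leaves hickory as the tree for house 1.
The only sport still possible for house 3 is tennis.
So: house 1 = hickory/baseball/writer, house 2 = willow/lacrosse/doctor, house 3 = ash/tennis/engineer.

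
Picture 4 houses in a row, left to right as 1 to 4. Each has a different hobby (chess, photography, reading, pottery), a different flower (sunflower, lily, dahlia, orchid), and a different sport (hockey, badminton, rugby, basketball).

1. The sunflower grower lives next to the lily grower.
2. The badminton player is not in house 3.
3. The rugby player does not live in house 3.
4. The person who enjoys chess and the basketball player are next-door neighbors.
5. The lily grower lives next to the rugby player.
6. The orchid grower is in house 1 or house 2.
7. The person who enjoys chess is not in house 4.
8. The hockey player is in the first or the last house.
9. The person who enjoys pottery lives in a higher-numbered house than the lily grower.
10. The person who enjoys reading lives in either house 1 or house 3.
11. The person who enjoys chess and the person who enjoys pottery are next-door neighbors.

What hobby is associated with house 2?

chess

So house 3 gets basketball for sport.
By clue 4, the person who enjoys chess is in house 2.
Clue 11: the person who enjoys pottery is in house 3.
That leaves photography as the hobby for house 4.
House 1 hobby: only reading fits.
That leaves dahlia as the flower for house 4.
House 3 flower: only sunflower fits.
Clue 1: the lily grower is in house 2.
By clue 5, the rugby player is in house 1.
So house 1 gets orchid for flower.
House 2's sport must be badminton (nothing else left).
That leaves hockey as the sport for house 4.
So: house 1 = reading/orchid/rugby, house 2 = chess/lily/badminton, house 3 = pottery/sunflower/basketball, house 4 = photography/dahlia/hockey.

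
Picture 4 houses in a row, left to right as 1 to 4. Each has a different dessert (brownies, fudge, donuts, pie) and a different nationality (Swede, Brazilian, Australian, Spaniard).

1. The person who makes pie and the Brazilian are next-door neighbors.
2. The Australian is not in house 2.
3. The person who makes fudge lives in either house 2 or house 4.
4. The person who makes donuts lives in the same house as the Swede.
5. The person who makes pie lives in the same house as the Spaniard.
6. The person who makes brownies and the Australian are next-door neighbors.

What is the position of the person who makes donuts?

1

The person who makes fudge is narrowed to house 2 or 4; consider each.
Placing it in house 2 leads to a contradiction, so it's in house 4.
The person who makes brownies is narrowed to house 2 or 3; consider each.
Placing it in house 2 leads to a contradiction, so it's in house 3.
From clue 6, the Australian must be in house 4.
So house 3 gets Brazilian for nationality.
Clue 1 places the person who makes pie in house 2.
Clue 5: the Spaniard is in house 2.
That leaves donuts as the dessert for house 1.
So house 1 gets Swede for nationality.
So: house 1 = donuts/Swede, house 2 = pie/Spaniard, house 3 = brownies/Brazilian, house 4 = fudge/Australian.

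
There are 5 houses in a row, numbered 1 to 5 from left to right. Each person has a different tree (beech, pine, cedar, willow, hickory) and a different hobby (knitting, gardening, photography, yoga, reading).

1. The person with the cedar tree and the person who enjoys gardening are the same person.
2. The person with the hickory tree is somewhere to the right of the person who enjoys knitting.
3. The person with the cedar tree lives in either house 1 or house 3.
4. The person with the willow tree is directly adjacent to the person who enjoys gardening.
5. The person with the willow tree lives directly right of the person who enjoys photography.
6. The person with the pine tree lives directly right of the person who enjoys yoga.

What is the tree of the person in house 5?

pine

That leaves reading as the hobby for house 5.
The person with the cedar tree is narrowed to house 1 or 3; consider each.
Placing it in house 1 leads to a contradiction, so it's in house 3.
The person who enjoys gardening is in house 3 (clue 1).
House 1 tree: only beech fits.
So house 1 gets photography for hobby.
The person with the willow tree is in house 2 (clue 5).
Clue 6 places the person with the pine tree in house 5.
Clue 6: the person who enjoys yoga is in house 4.
That leaves hickory as the tree for house 4.
House 2 hobby: only knitting fits.
So: house 1 = beech/photography, house 2 = willow/knitting, house 3 = cedar/gardening, house 4 = hickory/yoga, house 5 = pine/reading.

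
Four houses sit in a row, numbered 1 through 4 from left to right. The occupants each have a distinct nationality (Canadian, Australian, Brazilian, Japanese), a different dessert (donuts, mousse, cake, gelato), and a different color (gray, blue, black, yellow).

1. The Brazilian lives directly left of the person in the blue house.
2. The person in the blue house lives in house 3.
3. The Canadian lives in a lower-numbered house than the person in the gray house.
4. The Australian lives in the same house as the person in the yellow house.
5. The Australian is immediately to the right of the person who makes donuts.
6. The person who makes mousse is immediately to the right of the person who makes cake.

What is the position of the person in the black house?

From clue 2, the person in the blue house must be in house 3.
From clue 1, the Brazilian must be in house 2.
House 1's color must be black (nothing else left).
Clue 4 places the person in the yellow house in house 4.
The person who makes donuts is in house 3 (clue 5).
House 4 nationality: only Australian fits.
That leaves gray as the color for house 2.
Clue 3: the Canadian is in house 1.
By clue 6, the person who makes mousse is in house 2.
By clue 6, the person who makes cake is in house 1.
That leaves Japanese as the nationality for house 3.
House 4 dessert: only gelato fits.
So: house 1 = Canadian/cake/black, house 2 = Brazilian/mousse/gray, house 3 = Japanese/donuts/blue, house 4 = Australian/gelato/yellow.

1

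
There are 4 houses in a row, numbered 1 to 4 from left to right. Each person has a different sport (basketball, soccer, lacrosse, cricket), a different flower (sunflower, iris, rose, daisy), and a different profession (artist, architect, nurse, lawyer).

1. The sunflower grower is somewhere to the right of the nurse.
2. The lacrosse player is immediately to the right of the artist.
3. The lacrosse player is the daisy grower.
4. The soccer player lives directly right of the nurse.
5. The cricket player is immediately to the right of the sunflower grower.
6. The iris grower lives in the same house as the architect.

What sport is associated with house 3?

soccer

House 1 sport: only basketball fits.
The cricket player is narrowed to house 3 or 4; consider each.
Placing it in house 3 leads to a contradiction, so it's in house 4.
The sunflower grower is in house 3 (clue 5).
From clue 3, the lacrosse player must be in house 2.
The daisy grower is in house 2 (clue 3).
House 3's sport must be soccer (nothing else left).
So house 3 gets lawyer for profession.
House 4 profession: only architect fits.
By clue 2, the artist is in house 1.
Clue 4 places the nurse in house 2.
From clue 6, the iris grower must be in house 4.
The only flower still possible for house 1 is rose.
So: house 1 = basketball/rose/artist, house 2 = lacrosse/daisy/nurse, house 3 = soccer/sunflower/lawyer, house 4 = cricket/iris/architect.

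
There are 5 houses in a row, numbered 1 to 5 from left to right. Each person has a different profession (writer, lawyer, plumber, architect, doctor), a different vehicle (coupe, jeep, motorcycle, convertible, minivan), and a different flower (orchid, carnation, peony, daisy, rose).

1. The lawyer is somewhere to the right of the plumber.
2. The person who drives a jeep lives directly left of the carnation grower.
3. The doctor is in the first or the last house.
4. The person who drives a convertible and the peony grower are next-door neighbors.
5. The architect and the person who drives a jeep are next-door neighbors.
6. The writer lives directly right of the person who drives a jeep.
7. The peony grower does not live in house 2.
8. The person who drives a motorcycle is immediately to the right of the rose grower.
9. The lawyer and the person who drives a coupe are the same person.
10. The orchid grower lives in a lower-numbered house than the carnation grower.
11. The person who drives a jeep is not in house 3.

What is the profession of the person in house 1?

architect

The doctor is narrowed to house 1 or 5; consider each.
Placing it in house 1 leads to a contradiction, so it's in house 5.
So house 4 gets lawyer for profession.
Clue 9: the person who drives a coupe is in house 4.
House 5's flower must be daisy (nothing else left).
The writer is narrowed to house 2 or 3; consider each.
Placing it in house 2 leads to a contradiction, so it's in house 3.
By clue 6, the person who drives a jeep is in house 2.
House 1's vehicle must be minivan (nothing else left).
Clue 2 places the carnation grower in house 3.
Clue 4 places the peony grower in house 4.
Clue 5 places the architect in house 1.
House 2's profession must be plumber (nothing else left).
House 1 flower: only orchid fits.
The only flower still possible for house 2 is rose.
Clue 8 places the person who drives a motorcycle in house 3.
House 5's vehicle must be convertible (nothing else left).
So: house 1 = architect/minivan/orchid, house 2 = plumber/jeep/rose, house 3 = writer/motorcycle/carnation, house 4 = lawyer/coupe/peony, house 5 = doctor/convertible/daisy.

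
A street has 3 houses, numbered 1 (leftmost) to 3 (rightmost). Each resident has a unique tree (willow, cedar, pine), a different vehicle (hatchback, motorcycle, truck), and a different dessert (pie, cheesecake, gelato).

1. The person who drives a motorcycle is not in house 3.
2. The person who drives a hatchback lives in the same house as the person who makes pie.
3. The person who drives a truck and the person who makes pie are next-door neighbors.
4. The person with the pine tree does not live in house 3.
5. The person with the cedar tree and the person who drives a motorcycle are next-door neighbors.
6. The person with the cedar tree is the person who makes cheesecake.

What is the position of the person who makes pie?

The person with the pine tree is narrowed to house 1 or 2; consider each.
Placing it in house 2 leads to a contradiction, so it's in house 1.
The person with the cedar tree is narrowed to house 2 or 3; consider each.
Placing it in house 3 leads to a contradiction, so it's in house 2.
From clue 5, the person who drives a motorcycle must be in house 1.
From clue 6, the person who makes cheesecake must be in house 2.
That leaves willow as the tree for house 3.
Clue 2: the person who drives a hatchback is in house 3.
Clue 2 places the person who makes pie in house 3.
Clue 3 places the person who drives a truck in house 2.
So house 1 gets gelato for dessert.
So: house 1 = pine/motorcycle/gelato, house 2 = cedar/truck/cheesecake, house 3 = willow/hatchback/pie.

3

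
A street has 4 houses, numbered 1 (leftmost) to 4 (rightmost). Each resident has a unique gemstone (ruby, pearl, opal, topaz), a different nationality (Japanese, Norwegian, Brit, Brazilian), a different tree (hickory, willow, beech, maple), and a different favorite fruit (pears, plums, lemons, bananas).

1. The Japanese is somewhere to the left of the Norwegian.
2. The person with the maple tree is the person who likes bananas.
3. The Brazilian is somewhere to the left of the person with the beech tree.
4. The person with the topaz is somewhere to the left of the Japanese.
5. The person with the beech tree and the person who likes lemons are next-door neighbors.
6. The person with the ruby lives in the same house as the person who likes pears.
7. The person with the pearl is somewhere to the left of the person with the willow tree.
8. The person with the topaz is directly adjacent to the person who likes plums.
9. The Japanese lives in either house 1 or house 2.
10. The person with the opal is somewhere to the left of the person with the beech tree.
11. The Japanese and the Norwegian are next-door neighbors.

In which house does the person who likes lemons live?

3

By clue 9, the Japanese is in house 2.
By clue 11, the Norwegian is in house 3.
House 4 gemstone: only ruby fits.
House 1 nationality: only Brazilian fits.
House 4 nationality: only Brit fits.
By clue 4, the person with the topaz is in house 1.
By clue 6, the person who likes pears is in house 4.
Clue 8 places the person who likes plums in house 2.
Clue 10 places the person with the beech tree in house 4.
House 2 tree: only hickory fits.
Clue 5: the person who likes lemons is in house 3.
The person with the pearl is in house 2 (clue 7).
House 3's gemstone must be opal (nothing else left).
House 1's tree must be maple (nothing else left).
So house 3 gets willow for tree.
The only favorite fruit still possible for house 1 is bananas.
So: house 1 = topaz/Brazilian/maple/bananas, house 2 = pearl/Japanese/hickory/plums, house 3 = opal/Norwegian/willow/lemons, house 4 = ruby/Brit/beech/pears.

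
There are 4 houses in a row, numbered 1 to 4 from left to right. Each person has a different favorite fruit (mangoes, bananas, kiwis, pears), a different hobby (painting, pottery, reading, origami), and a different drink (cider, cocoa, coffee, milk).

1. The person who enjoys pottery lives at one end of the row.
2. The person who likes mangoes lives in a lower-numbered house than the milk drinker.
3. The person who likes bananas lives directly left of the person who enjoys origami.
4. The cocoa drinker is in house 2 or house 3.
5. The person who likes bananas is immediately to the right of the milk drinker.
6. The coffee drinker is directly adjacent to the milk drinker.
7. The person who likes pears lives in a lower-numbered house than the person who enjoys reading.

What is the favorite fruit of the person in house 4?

By clue 5, the person who likes bananas is in house 3.
Clue 5 places the milk drinker in house 2.
House 4's favorite fruit must be kiwis (nothing else left).
House 4's drink must be cider (nothing else left).
By clue 2, the person who likes mangoes is in house 1.
From clue 3, the person who enjoys origami must be in house 4.
House 2's favorite fruit must be pears (nothing else left).
House 1 drink: only coffee fits.
The only drink still possible for house 3 is cocoa.
By clue 7, the person who enjoys reading is in house 3.
That leaves pottery as the hobby for house 1.
That leaves painting as the hobby for house 2.
So: house 1 = mangoes/pottery/coffee, house 2 = pears/painting/milk, house 3 = bananas/reading/cocoa, house 4 = kiwis/origami/cider.

kiwis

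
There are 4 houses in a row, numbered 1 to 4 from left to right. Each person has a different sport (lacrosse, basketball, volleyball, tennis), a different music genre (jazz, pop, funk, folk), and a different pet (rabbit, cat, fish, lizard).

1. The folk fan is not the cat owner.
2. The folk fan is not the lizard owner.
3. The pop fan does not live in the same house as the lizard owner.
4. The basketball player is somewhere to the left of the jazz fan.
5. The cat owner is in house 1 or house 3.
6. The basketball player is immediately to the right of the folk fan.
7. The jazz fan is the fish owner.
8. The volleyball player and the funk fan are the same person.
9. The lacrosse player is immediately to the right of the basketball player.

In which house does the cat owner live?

The basketball player is narrowed to house 2 or 3; consider each.
Placing it in house 2 leads to a contradiction, so it's in house 3.
By clue 4, the jazz fan is in house 4.
By clue 6, the folk fan is in house 2.
Clue 7 places the fish owner in house 4.
Clue 9: the lacrosse player is in house 4.
Clue 8: the volleyball player is in house 1.
From clue 8, the funk fan must be in house 1.
House 2's sport must be tennis (nothing else left).
House 3's music genre must be pop (nothing else left).
So house 2 gets rabbit for pet.
The lizard owner is in house 1 (clue 3).
House 3 pet: only cat fits.
So: house 1 = volleyball/funk/lizard, house 2 = tennis/folk/rabbit, house 3 = basketball/pop/cat, house 4 = lacrosse/jazz/fish.

3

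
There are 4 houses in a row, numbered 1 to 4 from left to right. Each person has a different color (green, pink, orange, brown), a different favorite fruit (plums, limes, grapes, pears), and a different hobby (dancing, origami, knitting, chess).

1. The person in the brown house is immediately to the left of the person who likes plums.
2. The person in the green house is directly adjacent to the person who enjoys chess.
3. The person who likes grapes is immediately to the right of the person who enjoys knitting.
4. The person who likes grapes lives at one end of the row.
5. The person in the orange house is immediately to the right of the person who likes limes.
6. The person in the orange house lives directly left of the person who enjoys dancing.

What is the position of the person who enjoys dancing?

4

From clue 4, the person who likes grapes must be in house 4.
By clue 3, the person who enjoys knitting is in house 3.
Clue 6: the person in the orange house is in house 3.
So house 4 gets pink for color.
House 4 hobby: only dancing fits.
From clue 5, the person who likes limes must be in house 2.
So house 1 gets pears for favorite fruit.
House 3 favorite fruit: only plums fits.
By clue 1, the person in the brown house is in house 2.
That leaves green as the color for house 1.
From clue 2, the person who enjoys chess must be in house 2.
So house 1 gets origami for hobby.
So: house 1 = green/pears/origami, house 2 = brown/limes/chess, house 3 = orange/plums/knitting, house 4 = pink/grapes/dancing.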